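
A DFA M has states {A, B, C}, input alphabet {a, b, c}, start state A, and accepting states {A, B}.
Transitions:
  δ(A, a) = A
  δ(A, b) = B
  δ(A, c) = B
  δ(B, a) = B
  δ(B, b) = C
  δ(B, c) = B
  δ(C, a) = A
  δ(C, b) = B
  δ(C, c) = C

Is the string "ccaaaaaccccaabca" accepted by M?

A --c--> B
B --c--> B
B --a--> B
B --a--> B
B --a--> B
B --a--> B
B --a--> B
B --c--> B
B --c--> B
B --c--> B
B --c--> B
B --a--> B
B --a--> B
B --b--> C
C --c--> C
C --a--> A
End in state A, which is an accepting state.

accepted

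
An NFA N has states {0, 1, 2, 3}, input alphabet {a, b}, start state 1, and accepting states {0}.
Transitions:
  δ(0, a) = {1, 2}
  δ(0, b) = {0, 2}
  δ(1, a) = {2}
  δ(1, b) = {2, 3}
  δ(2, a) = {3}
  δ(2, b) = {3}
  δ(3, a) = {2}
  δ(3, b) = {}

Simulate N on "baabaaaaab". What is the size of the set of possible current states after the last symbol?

1

Start: {1}
read b: {2, 3}
read a: {2, 3}
read a: {2, 3}
read b: {3}
read a: {2}
read a: {3}
read a: {2}
read a: {3}
read a: {2}
read b: {3}
Final reachable set {3} has 1 state.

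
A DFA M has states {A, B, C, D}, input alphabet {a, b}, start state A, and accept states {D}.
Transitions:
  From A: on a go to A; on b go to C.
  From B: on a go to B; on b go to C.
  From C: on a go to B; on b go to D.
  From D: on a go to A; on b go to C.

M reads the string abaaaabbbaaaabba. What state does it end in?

A

A --a--> A
A --b--> C
C --a--> B
B --a--> B
B --a--> B
B --a--> B
B --b--> C
C --b--> D
D --b--> C
C --a--> B
B --a--> B
B --a--> B
B --a--> B
B --b--> C
C --b--> D
D --a--> A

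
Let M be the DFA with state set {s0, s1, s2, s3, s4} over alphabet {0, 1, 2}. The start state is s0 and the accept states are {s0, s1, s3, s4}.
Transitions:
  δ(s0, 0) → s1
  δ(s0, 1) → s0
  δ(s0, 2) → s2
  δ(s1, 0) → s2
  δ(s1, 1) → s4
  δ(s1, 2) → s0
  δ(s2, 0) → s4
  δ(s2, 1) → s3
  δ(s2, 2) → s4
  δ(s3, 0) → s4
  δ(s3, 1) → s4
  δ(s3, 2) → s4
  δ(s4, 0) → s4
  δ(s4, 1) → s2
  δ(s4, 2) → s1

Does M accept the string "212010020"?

rejected

s0 --2--> s2
s2 --1--> s3
s3 --2--> s4
s4 --0--> s4
s4 --1--> s2
s2 --0--> s4
s4 --0--> s4
s4 --2--> s1
s1 --0--> s2
End in state s2, which is not an accepting state.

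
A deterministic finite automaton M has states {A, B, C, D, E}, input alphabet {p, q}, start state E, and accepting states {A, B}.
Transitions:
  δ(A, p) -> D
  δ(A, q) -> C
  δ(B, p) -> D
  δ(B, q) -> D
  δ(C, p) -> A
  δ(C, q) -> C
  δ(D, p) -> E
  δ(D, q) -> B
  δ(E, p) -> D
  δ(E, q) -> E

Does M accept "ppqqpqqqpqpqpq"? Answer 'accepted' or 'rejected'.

E --p--> D
D --p--> E
E --q--> E
E --q--> E
E --p--> D
D --q--> B
B --q--> D
D --q--> B
B --p--> D
D --q--> B
B --p--> D
D --q--> B
B --p--> D
D --q--> B
End in state B, which is an accepting state.

accepted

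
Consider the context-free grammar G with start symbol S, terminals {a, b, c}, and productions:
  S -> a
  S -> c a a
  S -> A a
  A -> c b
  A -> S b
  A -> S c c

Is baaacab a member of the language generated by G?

no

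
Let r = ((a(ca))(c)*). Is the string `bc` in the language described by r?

No split of bc into u·v has (a(ca)) matching u and (c)* matching v.

no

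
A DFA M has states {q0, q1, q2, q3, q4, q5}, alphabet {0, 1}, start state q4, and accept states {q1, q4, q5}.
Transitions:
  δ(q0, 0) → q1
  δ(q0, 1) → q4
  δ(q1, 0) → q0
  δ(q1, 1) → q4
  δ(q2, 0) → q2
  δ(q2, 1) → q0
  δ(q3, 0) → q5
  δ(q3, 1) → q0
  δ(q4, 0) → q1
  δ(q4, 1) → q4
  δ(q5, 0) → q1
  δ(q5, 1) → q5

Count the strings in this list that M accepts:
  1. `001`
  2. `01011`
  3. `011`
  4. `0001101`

`001`: accepted
`01011`: accepted
`011`: accepted
`0001101`: accepted

4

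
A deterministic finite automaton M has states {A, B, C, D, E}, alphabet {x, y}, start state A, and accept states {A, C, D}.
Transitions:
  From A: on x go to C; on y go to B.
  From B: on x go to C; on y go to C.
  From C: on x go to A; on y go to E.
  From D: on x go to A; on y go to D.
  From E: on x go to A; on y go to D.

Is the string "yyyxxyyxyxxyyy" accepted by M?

A --y--> B
B --y--> C
C --y--> E
E --x--> A
A --x--> C
C --y--> E
E --y--> D
D --x--> A
A --y--> B
B --x--> C
C --x--> A
A --y--> B
B --y--> C
C --y--> E
End in state E, which is not an accepting state.

rejected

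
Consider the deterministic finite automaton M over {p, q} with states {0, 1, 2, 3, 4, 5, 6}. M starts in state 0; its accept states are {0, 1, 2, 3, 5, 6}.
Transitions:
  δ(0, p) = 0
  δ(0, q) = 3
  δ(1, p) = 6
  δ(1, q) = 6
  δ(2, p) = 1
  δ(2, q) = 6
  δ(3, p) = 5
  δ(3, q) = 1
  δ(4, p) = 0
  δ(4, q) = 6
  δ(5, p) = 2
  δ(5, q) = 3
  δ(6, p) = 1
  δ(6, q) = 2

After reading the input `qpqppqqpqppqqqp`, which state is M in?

1

0 --q--> 3
3 --p--> 5
5 --q--> 3
3 --p--> 5
5 --p--> 2
2 --q--> 6
6 --q--> 2
2 --p--> 1
1 --q--> 6
6 --p--> 1
1 --p--> 6
6 --q--> 2
2 --q--> 6
6 --q--> 2
2 --p--> 1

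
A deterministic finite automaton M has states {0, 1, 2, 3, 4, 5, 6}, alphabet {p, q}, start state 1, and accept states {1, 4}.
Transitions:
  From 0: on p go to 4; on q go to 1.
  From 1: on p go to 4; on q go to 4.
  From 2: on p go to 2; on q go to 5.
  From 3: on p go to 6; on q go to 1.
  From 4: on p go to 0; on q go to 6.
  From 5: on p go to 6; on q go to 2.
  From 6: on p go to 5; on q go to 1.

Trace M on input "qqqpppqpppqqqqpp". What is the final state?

5

1 --q--> 4
4 --q--> 6
6 --q--> 1
1 --p--> 4
4 --p--> 0
0 --p--> 4
4 --q--> 6
6 --p--> 5
5 --p--> 6
6 --p--> 5
5 --q--> 2
2 --q--> 5
5 --q--> 2
2 --q--> 5
5 --p--> 6
6 --p--> 5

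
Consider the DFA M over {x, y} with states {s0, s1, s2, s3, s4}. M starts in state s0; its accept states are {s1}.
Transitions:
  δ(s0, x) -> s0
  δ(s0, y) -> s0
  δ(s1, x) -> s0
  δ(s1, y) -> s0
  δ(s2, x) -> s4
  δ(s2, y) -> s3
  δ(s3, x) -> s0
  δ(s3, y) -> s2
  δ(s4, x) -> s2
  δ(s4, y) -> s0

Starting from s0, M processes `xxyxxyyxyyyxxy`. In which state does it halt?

s0 --x--> s0
s0 --x--> s0
s0 --y--> s0
s0 --x--> s0
s0 --x--> s0
s0 --y--> s0
s0 --y--> s0
s0 --x--> s0
s0 --y--> s0
s0 --y--> s0
s0 --y--> s0
s0 --x--> s0
s0 --x--> s0
s0 --y--> s0

s0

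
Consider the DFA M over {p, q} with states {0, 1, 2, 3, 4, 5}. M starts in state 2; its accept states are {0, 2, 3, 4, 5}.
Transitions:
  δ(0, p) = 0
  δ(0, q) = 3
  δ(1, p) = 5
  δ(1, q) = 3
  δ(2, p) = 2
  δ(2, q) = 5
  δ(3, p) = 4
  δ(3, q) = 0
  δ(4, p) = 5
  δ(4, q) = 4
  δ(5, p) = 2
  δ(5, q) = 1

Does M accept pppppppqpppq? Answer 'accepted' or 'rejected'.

2 --p--> 2
2 --p--> 2
2 --p--> 2
2 --p--> 2
2 --p--> 2
2 --p--> 2
2 --p--> 2
2 --q--> 5
5 --p--> 2
2 --p--> 2
2 --p--> 2
2 --q--> 5
End in state 5, which is an accepting state.

accepted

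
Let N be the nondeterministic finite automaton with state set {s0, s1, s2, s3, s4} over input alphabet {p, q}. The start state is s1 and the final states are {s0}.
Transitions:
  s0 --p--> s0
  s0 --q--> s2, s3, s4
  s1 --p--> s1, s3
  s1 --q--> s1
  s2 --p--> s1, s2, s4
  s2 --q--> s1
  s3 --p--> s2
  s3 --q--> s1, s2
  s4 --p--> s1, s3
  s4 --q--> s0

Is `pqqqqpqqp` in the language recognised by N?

Start: {s1}
read p: {s1, s3}
read q: {s1, s2}
read q: {s1}
read q: {s1}
read q: {s1}
read p: {s1, s3}
read q: {s1, s2}
read q: {s1}
read p: {s1, s3}
Reachable ∩ accepting = {} — empty.

rejected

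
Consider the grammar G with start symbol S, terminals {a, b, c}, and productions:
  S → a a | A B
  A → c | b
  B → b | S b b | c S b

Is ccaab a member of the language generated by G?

S ⇒ AB ⇒ cB ⇒ ccSb ⇒ ccaab

yes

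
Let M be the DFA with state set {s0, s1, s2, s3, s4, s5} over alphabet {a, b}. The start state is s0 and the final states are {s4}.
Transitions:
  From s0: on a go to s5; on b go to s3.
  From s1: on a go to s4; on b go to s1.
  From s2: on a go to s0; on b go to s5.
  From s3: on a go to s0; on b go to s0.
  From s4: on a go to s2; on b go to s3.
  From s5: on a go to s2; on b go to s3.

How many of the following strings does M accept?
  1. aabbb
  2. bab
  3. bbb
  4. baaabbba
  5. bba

0

aabbb: rejected
bab: rejected
bbb: rejected
baaabbba: rejected
bba: rejected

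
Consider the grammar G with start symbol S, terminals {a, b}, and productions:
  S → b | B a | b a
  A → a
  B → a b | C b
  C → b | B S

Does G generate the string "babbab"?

no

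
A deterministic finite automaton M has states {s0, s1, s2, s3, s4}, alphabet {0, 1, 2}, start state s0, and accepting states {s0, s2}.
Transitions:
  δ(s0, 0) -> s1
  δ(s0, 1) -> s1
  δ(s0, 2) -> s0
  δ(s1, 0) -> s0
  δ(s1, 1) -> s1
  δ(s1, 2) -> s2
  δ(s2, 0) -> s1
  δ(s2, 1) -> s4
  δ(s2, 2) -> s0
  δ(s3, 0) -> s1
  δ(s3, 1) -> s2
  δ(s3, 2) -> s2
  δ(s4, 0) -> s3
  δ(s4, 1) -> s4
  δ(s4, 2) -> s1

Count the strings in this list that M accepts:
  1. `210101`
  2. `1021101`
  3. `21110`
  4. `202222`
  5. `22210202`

3

`210101`: rejected
`1021101`: rejected
`21110`: accepted
`202222`: accepted
`22210202`: accepted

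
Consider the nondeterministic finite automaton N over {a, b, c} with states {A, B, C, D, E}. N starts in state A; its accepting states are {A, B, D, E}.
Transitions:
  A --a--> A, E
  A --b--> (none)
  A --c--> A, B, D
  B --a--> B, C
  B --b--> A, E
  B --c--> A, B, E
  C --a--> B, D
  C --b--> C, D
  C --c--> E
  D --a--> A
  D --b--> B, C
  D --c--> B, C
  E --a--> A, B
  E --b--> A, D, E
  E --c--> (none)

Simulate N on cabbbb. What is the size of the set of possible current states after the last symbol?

Start: {A}
read c: {A, B, D}
read a: {A, B, C, E}
read b: {A, C, D, E}
read b: {A, B, C, D, E}
read b: {A, B, C, D, E}
read b: {A, B, C, D, E}
Final reachable set {A, B, C, D, E} has 5 states.

5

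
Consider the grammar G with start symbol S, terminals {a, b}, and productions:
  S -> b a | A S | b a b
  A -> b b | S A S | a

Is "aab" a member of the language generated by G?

no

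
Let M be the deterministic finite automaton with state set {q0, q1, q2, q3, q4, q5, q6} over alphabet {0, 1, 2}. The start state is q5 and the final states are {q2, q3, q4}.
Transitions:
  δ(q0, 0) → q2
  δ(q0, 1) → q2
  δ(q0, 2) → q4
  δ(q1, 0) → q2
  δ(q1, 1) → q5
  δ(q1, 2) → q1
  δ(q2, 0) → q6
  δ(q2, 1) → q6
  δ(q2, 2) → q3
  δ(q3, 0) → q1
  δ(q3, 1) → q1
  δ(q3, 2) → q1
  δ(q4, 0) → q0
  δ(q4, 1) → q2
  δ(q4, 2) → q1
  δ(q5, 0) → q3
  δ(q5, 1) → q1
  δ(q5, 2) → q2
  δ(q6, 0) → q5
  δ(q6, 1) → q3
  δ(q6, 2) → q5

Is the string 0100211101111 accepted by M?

q5 --0--> q3
q3 --1--> q1
q1 --0--> q2
q2 --0--> q6
q6 --2--> q5
q5 --1--> q1
q1 --1--> q5
q5 --1--> q1
q1 --0--> q2
q2 --1--> q6
q6 --1--> q3
q3 --1--> q1
q1 --1--> q5
End in state q5, which is not an accepting state.

rejected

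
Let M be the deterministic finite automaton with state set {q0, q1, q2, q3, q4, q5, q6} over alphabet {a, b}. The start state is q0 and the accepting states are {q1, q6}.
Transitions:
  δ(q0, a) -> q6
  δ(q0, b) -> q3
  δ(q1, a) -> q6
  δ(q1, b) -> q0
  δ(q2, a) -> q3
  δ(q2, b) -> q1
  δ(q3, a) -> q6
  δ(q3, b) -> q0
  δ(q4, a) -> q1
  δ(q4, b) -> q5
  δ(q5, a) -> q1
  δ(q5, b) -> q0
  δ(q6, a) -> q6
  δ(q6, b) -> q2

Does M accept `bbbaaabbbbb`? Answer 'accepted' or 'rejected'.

rejected

q0 --b--> q3
q3 --b--> q0
q0 --b--> q3
q3 --a--> q6
q6 --a--> q6
q6 --a--> q6
q6 --b--> q2
q2 --b--> q1
q1 --b--> q0
q0 --b--> q3
q3 --b--> q0
End in state q0, which is not an accepting state.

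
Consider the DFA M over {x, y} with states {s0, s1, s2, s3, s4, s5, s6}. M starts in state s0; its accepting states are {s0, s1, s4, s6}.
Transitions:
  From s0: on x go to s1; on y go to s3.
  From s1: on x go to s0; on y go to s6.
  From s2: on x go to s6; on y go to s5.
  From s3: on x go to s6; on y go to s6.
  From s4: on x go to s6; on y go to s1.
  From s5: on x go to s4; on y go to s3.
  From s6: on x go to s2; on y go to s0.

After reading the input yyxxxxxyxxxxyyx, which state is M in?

s0 --y--> s3
s3 --y--> s6
s6 --x--> s2
s2 --x--> s6
s6 --x--> s2
s2 --x--> s6
s6 --x--> s2
s2 --y--> s5
s5 --x--> s4
s4 --x--> s6
s6 --x--> s2
s2 --x--> s6
s6 --y--> s0
s0 --y--> s3
s3 --x--> s6

s6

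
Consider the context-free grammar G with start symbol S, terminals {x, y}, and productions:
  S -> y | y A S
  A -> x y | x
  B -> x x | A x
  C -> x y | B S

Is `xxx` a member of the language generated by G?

no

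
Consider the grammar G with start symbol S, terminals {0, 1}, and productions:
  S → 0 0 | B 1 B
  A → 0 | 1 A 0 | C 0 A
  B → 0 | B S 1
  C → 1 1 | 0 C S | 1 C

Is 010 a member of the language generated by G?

yes

S ⇒ B1B ⇒ 01B ⇒ 010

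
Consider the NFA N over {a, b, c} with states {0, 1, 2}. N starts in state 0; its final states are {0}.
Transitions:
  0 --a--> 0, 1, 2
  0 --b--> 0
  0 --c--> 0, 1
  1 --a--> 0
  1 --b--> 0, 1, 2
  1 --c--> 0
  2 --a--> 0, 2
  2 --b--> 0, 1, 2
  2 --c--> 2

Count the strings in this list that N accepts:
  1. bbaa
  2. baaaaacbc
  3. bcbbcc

bbaa: accepted
baaaaacbc: accepted
bcbbcc: accepted

3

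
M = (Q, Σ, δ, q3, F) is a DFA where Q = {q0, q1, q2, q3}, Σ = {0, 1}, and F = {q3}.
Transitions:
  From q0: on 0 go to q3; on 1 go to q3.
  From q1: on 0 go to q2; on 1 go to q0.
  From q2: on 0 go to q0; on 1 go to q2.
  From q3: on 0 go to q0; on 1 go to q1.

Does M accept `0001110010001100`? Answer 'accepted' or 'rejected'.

rejected

q3 --0--> q0
q0 --0--> q3
q3 --0--> q0
q0 --1--> q3
q3 --1--> q1
q1 --1--> q0
q0 --0--> q3
q3 --0--> q0
q0 --1--> q3
q3 --0--> q0
q0 --0--> q3
q3 --0--> q0
q0 --1--> q3
q3 --1--> q1
q1 --0--> q2
q2 --0--> q0
End in state q0, which is not an accepting state.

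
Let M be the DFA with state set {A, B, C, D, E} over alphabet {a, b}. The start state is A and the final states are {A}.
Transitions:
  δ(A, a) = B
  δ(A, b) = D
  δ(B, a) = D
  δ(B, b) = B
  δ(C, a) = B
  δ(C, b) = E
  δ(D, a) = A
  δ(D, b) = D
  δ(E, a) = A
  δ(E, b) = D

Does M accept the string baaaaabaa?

accepted

A --b--> D
D --a--> A
A --a--> B
B --a--> D
D --a--> A
A --a--> B
B --b--> B
B --a--> D
D --a--> A
End in state A, which is an accepting state.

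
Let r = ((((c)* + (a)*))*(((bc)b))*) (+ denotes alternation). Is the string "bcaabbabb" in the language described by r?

No split of bcaabbabb into u·v has (((c)*+(a)*))* matching u and (((bc)b))* matching v.

no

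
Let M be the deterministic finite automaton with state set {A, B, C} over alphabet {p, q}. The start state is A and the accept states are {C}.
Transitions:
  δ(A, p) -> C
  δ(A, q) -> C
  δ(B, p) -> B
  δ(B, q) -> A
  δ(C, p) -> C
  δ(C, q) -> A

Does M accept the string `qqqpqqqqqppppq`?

A --q--> C
C --q--> A
A --q--> C
C --p--> C
C --q--> A
A --q--> C
C --q--> A
A --q--> C
C --q--> A
A --p--> C
C --p--> C
C --p--> C
C --p--> C
C --q--> A
End in state A, which is not an accepting state.

rejected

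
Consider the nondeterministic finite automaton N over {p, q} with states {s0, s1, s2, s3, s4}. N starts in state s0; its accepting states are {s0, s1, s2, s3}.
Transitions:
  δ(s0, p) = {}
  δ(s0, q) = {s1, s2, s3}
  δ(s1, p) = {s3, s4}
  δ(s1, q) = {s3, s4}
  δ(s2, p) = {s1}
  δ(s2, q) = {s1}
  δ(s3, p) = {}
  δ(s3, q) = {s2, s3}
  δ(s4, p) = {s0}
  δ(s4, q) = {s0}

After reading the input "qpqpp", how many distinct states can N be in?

Start: {s0}
read q: {s1, s2, s3}
read p: {s1, s3, s4}
read q: {s0, s2, s3, s4}
read p: {s0, s1}
read p: {s3, s4}
Final reachable set {s3, s4} has 2 states.

2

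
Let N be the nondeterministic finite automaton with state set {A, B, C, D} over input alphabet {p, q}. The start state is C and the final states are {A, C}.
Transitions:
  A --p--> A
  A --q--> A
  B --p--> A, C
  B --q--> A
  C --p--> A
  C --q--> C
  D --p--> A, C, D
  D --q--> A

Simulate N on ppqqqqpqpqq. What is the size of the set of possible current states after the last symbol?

1

Start: {C}
read p: {A}
read p: {A}
read q: {A}
read q: {A}
read q: {A}
read q: {A}
read p: {A}
read q: {A}
read p: {A}
read q: {A}
read q: {A}
Final reachable set {A} has 1 state.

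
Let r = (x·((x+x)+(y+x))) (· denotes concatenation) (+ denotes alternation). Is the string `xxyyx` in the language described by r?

No split of xxyyx into u·v has x matching u and ((x+x)+(y+x)) matching v.

no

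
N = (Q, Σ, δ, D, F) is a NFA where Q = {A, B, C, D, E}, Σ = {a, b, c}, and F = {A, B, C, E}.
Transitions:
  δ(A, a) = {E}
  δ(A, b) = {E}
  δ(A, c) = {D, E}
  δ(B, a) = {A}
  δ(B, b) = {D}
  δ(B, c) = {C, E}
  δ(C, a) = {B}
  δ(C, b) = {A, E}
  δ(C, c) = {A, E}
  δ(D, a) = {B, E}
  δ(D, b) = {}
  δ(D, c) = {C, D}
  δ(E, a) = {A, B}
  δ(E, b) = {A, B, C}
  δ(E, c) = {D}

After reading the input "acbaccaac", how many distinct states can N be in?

3

Start: {D}
read a: {B, E}
read c: {C, D, E}
read b: {A, B, C, E}
read a: {A, B, E}
read c: {C, D, E}
read c: {A, C, D, E}
read a: {A, B, E}
read a: {A, B, E}
read c: {C, D, E}
Final reachable set {C, D, E} has 3 states.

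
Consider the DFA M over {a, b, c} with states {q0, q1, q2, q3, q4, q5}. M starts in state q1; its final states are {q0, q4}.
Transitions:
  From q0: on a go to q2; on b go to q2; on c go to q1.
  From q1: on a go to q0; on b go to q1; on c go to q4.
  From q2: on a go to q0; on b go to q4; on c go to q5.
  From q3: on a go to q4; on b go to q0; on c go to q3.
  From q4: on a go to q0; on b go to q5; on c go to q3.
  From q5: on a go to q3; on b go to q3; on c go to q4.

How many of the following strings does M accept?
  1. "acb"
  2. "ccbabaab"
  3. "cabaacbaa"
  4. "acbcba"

2

"acb": rejected
"ccbabaab": accepted
"cabaacbaa": accepted
"acbcba": rejected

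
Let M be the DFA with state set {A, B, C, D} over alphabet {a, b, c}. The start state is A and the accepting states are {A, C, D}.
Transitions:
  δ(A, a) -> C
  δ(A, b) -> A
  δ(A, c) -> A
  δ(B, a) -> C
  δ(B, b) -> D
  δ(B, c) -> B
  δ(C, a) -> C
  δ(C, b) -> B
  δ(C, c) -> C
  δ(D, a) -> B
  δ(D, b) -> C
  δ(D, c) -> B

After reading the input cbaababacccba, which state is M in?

A --c--> A
A --b--> A
A --a--> C
C --a--> C
C --b--> B
B --a--> C
C --b--> B
B --a--> C
C --c--> C
C --c--> C
C --c--> C
C --b--> B
B --a--> C

C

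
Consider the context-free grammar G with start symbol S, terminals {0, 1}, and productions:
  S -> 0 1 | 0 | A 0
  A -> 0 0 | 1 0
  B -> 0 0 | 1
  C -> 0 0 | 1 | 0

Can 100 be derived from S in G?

yes

S ⇒ A0 ⇒ 100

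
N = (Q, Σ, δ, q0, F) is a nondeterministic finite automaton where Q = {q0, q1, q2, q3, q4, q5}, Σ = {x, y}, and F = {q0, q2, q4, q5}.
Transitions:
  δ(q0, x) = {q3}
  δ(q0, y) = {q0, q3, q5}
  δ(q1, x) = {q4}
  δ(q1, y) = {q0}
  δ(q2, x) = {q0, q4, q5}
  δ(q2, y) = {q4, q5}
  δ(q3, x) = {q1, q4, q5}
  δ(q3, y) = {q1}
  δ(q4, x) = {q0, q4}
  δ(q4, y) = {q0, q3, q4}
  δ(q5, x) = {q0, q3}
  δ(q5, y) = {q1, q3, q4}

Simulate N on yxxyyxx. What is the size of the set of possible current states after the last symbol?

5

Start: {q0}
read y: {q0, q3, q5}
read x: {q0, q1, q3, q4, q5}
read x: {q0, q1, q3, q4, q5}
read y: {q0, q1, q3, q4, q5}
read y: {q0, q1, q3, q4, q5}
read x: {q0, q1, q3, q4, q5}
read x: {q0, q1, q3, q4, q5}
Final reachable set {q0, q1, q3, q4, q5} has 5 states.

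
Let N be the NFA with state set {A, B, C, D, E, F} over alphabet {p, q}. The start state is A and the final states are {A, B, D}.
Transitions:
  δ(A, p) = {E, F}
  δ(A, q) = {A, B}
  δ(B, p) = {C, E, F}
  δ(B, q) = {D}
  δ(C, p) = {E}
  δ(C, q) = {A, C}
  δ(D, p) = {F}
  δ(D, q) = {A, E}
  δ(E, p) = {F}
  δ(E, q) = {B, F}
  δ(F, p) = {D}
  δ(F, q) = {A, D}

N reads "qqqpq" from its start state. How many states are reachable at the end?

Start: {A}
read q: {A, B}
read q: {A, B, D}
read q: {A, B, D, E}
read p: {C, E, F}
read q: {A, B, C, D, F}
Final reachable set {A, B, C, D, F} has 5 states.

5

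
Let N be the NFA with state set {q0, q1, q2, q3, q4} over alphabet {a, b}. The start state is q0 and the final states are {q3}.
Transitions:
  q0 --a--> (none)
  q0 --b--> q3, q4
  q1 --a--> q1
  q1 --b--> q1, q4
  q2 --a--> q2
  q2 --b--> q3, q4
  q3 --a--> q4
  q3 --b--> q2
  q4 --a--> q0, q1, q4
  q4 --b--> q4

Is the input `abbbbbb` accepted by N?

Start: {q0}
read a: {}
The reachable set is empty and stays empty for the remaining 6 symbols.
Reachable ∩ accepting = {} — empty.

rejected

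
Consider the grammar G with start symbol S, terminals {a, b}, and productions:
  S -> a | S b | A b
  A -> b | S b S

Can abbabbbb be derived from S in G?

S ⇒ Sb ⇒ Sbb ⇒ Sbbb ⇒ Abbbb ⇒ SbSbbbb ⇒ SbbSbbbb ⇒ abbSbbbb ⇒ abbabbbb

yes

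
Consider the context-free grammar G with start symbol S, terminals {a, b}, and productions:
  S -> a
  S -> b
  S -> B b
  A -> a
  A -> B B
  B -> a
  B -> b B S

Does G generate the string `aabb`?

no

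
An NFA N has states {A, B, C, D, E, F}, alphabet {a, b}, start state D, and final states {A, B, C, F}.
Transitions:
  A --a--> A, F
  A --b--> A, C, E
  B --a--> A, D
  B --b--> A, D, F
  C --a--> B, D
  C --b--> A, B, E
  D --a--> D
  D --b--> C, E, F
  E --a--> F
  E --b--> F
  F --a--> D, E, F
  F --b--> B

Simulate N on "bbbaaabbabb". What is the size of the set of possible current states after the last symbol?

Start: {D}
read b: {C, E, F}
read b: {A, B, E, F}
read b: {A, B, C, D, E, F}
read a: {A, B, D, E, F}
read a: {A, D, E, F}
read a: {A, D, E, F}
read b: {A, B, C, E, F}
read b: {A, B, C, D, E, F}
read a: {A, B, D, E, F}
read b: {A, B, C, D, E, F}
read b: {A, B, C, D, E, F}
Final reachable set {A, B, C, D, E, F} has 6 states.

6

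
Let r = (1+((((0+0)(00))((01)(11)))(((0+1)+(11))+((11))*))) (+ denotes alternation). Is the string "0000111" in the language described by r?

yes

The right alternative ((((0+0)(00))((01)(11)))(((0+1)+(11))+((11))*)) matches 0000111.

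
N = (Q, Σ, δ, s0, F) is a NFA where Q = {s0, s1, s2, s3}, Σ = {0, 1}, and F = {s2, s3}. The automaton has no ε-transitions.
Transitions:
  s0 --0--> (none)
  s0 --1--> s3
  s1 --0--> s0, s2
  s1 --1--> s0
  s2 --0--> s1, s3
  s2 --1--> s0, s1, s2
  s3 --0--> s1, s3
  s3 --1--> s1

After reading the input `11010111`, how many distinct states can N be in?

4

Start: {s0}
read 1: {s3}
read 1: {s1}
read 0: {s0, s2}
read 1: {s0, s1, s2, s3}
read 0: {s0, s1, s2, s3}
read 1: {s0, s1, s2, s3}
read 1: {s0, s1, s2, s3}
read 1: {s0, s1, s2, s3}
Final reachable set {s0, s1, s2, s3} has 4 states.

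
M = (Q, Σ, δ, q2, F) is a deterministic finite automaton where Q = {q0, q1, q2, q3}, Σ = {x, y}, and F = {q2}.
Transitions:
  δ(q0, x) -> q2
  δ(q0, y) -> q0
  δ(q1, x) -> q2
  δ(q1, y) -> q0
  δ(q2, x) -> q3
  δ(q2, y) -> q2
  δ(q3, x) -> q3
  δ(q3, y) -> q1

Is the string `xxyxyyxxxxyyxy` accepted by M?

q2 --x--> q3
q3 --x--> q3
q3 --y--> q1
q1 --x--> q2
q2 --y--> q2
q2 --y--> q2
q2 --x--> q3
q3 --x--> q3
q3 --x--> q3
q3 --x--> q3
q3 --y--> q1
q1 --y--> q0
q0 --x--> q2
q2 --y--> q2
End in state q2, which is an accepting state.

accepted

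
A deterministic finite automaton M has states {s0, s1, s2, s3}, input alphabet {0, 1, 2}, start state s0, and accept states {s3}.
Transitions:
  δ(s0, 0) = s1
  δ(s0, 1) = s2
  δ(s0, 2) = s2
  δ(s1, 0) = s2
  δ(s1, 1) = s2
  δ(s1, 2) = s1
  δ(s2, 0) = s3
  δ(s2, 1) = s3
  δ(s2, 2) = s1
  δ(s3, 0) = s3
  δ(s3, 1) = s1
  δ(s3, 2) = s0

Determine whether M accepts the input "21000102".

s0 --2--> s2
s2 --1--> s3
s3 --0--> s3
s3 --0--> s3
s3 --0--> s3
s3 --1--> s1
s1 --0--> s2
s2 --2--> s1
End in state s1, which is not an accepting state.

rejected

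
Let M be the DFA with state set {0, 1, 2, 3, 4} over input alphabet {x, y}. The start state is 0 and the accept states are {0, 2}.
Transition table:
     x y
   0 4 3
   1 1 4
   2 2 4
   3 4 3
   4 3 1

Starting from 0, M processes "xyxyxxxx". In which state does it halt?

4

0 --x--> 4
4 --y--> 1
1 --x--> 1
1 --y--> 4
4 --x--> 3
3 --x--> 4
4 --x--> 3
3 --x--> 4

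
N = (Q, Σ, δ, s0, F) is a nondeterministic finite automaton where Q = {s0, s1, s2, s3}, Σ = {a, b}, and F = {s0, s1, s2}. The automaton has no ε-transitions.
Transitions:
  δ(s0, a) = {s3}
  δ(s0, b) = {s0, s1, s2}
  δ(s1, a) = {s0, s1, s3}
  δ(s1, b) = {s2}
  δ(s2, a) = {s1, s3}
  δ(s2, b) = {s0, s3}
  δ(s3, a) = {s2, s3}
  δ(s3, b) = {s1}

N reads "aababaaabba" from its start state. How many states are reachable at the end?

4

Start: {s0}
read a: {s3}
read a: {s2, s3}
read b: {s0, s1, s3}
read a: {s0, s1, s2, s3}
read b: {s0, s1, s2, s3}
read a: {s0, s1, s2, s3}
read a: {s0, s1, s2, s3}
read a: {s0, s1, s2, s3}
read b: {s0, s1, s2, s3}
read b: {s0, s1, s2, s3}
read a: {s0, s1, s2, s3}
Final reachable set {s0, s1, s2, s3} has 4 states.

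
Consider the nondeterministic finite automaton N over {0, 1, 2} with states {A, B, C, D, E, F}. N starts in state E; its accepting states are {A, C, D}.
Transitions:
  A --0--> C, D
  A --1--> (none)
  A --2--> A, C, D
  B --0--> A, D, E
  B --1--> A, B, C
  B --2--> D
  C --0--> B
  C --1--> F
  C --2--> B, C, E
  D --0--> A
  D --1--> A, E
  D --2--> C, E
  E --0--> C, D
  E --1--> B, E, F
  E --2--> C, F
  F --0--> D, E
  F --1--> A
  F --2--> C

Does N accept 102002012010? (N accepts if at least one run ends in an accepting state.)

accepted

Start: {E}
read 1: {B, E, F}
read 0: {A, C, D, E}
read 2: {A, B, C, D, E, F}
read 0: {A, B, C, D, E}
read 0: {A, B, C, D, E}
read 2: {A, B, C, D, E, F}
read 0: {A, B, C, D, E}
read 1: {A, B, C, E, F}
read 2: {A, B, C, D, E, F}
read 0: {A, B, C, D, E}
read 1: {A, B, C, E, F}
read 0: {A, B, C, D, E}
Reachable ∩ accepting = {A, C, D} — nonempty.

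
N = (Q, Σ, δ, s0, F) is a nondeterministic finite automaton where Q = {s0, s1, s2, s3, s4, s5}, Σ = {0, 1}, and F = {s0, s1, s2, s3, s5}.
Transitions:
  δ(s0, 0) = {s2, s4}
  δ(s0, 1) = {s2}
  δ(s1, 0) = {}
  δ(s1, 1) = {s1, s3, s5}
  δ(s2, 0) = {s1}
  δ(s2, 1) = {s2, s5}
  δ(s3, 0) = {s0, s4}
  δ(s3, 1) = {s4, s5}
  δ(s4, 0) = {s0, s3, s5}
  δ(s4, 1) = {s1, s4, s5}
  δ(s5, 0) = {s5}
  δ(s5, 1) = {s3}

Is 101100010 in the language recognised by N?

accepted

Start: {s0}
read 1: {s2}
read 0: {s1}
read 1: {s1, s3, s5}
read 1: {s1, s3, s4, s5}
read 0: {s0, s3, s4, s5}
read 0: {s0, s2, s3, s4, s5}
read 0: {s0, s1, s2, s3, s4, s5}
read 1: {s1, s2, s3, s4, s5}
read 0: {s0, s1, s3, s4, s5}
Reachable ∩ accepting = {s0, s1, s3, s5} — nonempty.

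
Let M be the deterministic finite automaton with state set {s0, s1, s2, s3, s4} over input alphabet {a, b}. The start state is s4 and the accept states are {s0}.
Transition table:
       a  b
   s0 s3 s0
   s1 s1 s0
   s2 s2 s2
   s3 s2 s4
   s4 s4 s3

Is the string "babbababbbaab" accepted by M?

rejected

s4 --b--> s3
s3 --a--> s2
s2 --b--> s2
s2 --b--> s2
s2 --a--> s2
s2 --b--> s2
s2 --a--> s2
s2 --b--> s2
s2 --b--> s2
s2 --b--> s2
s2 --a--> s2
s2 --a--> s2
s2 --b--> s2
End in state s2, which is not an accepting state.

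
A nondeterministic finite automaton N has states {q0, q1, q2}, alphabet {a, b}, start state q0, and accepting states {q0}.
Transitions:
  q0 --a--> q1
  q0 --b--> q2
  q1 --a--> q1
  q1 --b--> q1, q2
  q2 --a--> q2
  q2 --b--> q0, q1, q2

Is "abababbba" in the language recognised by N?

Start: {q0}
read a: {q1}
read b: {q1, q2}
read a: {q1, q2}
read b: {q0, q1, q2}
read a: {q1, q2}
read b: {q0, q1, q2}
read b: {q0, q1, q2}
read b: {q0, q1, q2}
read a: {q1, q2}
Reachable ∩ accepting = {} — empty.

rejected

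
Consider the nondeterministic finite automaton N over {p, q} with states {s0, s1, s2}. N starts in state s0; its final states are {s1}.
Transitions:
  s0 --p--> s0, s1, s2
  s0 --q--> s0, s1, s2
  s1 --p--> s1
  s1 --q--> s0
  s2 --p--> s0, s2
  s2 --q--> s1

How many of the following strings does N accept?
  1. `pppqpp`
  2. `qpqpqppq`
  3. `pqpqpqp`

`pppqpp`: accepted
`qpqpqppq`: accepted
`pqpqpqp`: accepted

3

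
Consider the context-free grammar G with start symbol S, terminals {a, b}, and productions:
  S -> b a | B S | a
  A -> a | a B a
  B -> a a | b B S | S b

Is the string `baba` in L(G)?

yes

S ⇒ BS ⇒ SbS ⇒ babS ⇒ baba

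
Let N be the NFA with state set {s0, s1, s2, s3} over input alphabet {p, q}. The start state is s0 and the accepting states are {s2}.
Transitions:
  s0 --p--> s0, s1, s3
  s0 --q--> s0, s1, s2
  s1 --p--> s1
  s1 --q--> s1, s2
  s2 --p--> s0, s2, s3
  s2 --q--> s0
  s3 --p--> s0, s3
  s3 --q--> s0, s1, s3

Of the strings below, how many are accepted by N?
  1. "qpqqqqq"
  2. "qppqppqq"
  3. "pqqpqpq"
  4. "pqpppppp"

"qpqqqqq": accepted
"qppqppqq": accepted
"pqqpqpq": accepted
"pqpppppp": accepted

4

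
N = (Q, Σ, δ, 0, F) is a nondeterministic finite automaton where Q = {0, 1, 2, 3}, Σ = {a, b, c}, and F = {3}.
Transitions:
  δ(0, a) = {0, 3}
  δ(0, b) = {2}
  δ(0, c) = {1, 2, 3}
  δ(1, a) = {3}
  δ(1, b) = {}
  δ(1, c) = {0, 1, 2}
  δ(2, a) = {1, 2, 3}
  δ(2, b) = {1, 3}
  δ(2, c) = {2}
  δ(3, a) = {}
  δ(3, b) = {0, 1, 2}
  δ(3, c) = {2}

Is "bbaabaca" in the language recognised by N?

rejected

Start: {0}
read b: {2}
read b: {1, 3}
read a: {3}
read a: {}
The reachable set is empty and stays empty for the remaining 4 symbols.
Reachable ∩ accepting = {} — empty.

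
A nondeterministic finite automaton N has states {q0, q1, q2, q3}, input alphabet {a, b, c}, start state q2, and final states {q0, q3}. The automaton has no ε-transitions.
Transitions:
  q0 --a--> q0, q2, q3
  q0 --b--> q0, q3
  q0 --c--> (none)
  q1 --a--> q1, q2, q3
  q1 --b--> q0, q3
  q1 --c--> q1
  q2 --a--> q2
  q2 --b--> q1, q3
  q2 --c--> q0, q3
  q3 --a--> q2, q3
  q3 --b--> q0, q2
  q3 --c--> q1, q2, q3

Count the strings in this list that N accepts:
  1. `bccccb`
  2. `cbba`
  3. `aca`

`bccccb`: accepted
`cbba`: accepted
`aca`: accepted

3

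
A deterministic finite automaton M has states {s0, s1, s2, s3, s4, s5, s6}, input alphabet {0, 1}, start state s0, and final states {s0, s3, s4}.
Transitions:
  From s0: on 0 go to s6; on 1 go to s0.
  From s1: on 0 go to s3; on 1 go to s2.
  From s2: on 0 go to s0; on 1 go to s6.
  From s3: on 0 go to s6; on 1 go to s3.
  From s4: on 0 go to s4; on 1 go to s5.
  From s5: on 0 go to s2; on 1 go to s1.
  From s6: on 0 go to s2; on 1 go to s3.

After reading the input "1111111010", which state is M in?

s0 --1--> s0
s0 --1--> s0
s0 --1--> s0
s0 --1--> s0
s0 --1--> s0
s0 --1--> s0
s0 --1--> s0
s0 --0--> s6
s6 --1--> s3
s3 --0--> s6

s6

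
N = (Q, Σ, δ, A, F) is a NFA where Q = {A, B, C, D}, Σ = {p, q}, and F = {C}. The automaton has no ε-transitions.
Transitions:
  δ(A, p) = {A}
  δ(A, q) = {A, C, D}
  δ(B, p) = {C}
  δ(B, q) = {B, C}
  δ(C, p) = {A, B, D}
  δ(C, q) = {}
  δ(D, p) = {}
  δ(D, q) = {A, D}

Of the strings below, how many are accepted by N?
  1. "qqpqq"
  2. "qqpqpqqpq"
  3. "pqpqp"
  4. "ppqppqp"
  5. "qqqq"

4

"qqpqq": accepted
"qqpqpqqpq": accepted
"pqpqp": accepted
"ppqppqp": rejected
"qqqq": accepted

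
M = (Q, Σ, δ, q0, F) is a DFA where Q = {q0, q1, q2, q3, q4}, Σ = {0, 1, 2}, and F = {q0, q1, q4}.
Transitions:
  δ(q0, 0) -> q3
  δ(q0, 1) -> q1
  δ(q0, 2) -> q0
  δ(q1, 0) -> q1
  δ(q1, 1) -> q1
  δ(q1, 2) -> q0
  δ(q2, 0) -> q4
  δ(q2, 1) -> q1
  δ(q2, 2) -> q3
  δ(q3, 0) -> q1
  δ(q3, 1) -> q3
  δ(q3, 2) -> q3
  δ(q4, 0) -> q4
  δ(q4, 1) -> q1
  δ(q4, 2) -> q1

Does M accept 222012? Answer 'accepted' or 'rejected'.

rejected

q0 --2--> q0
q0 --2--> q0
q0 --2--> q0
q0 --0--> q3
q3 --1--> q3
q3 --2--> q3
End in state q3, which is not an accepting state.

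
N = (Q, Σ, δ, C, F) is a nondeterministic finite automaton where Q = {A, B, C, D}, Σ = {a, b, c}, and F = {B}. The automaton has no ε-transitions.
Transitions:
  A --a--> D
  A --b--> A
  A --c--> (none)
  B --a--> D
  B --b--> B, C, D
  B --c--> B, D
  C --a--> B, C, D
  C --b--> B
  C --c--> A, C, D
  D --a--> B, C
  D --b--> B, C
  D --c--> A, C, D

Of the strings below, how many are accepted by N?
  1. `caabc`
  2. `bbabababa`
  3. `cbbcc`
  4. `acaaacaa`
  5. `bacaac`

`caabc`: accepted
`bbabababa`: accepted
`cbbcc`: accepted
`acaaacaa`: accepted
`bacaac`: accepted

5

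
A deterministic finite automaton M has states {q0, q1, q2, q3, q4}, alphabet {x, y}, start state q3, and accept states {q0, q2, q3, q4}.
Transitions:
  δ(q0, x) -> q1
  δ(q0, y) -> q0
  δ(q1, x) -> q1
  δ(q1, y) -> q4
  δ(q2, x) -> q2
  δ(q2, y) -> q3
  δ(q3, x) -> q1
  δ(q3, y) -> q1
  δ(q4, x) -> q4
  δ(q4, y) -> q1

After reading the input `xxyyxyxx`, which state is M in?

q3 --x--> q1
q1 --x--> q1
q1 --y--> q4
q4 --y--> q1
q1 --x--> q1
q1 --y--> q4
q4 --x--> q4
q4 --x--> q4

q4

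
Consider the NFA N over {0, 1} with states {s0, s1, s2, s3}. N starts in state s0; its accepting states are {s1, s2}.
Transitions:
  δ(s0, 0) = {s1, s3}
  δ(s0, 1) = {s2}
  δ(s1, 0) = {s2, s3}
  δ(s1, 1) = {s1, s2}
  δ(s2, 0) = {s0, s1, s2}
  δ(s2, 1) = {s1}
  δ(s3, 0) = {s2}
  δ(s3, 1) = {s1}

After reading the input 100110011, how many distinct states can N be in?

Start: {s0}
read 1: {s2}
read 0: {s0, s1, s2}
read 0: {s0, s1, s2, s3}
read 1: {s1, s2}
read 1: {s1, s2}
read 0: {s0, s1, s2, s3}
read 0: {s0, s1, s2, s3}
read 1: {s1, s2}
read 1: {s1, s2}
Final reachable set {s1, s2} has 2 states.

2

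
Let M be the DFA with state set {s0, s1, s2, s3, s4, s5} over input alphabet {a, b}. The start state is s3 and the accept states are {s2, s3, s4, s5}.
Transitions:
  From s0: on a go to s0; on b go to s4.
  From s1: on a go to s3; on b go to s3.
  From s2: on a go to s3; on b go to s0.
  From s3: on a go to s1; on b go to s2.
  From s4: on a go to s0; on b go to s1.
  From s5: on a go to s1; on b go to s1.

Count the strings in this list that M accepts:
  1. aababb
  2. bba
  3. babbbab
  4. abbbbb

aababb: rejected
bba: rejected
babbbab: accepted
abbbbb: rejected

1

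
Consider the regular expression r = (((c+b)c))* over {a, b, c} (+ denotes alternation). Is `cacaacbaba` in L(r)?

cacaacbaba cannot be split into zero or more pieces each matching ((c+b)c).

no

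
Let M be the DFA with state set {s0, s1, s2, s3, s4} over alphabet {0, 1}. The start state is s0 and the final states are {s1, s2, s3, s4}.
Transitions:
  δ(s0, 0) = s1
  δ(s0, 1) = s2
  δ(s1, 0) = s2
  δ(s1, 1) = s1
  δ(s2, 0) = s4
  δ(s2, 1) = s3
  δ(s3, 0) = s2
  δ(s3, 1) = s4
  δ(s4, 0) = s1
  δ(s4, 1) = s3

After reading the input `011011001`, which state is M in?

s0 --0--> s1
s1 --1--> s1
s1 --1--> s1
s1 --0--> s2
s2 --1--> s3
s3 --1--> s4
s4 --0--> s1
s1 --0--> s2
s2 --1--> s3

s3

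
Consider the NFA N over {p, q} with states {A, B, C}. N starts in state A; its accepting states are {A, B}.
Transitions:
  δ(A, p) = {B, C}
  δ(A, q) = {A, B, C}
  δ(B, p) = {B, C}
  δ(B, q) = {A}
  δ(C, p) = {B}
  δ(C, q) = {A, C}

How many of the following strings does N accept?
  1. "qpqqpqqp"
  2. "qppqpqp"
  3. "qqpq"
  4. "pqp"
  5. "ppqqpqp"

"qpqqpqqp": accepted
"qppqpqp": accepted
"qqpq": accepted
"pqp": accepted
"ppqqpqp": accepted

5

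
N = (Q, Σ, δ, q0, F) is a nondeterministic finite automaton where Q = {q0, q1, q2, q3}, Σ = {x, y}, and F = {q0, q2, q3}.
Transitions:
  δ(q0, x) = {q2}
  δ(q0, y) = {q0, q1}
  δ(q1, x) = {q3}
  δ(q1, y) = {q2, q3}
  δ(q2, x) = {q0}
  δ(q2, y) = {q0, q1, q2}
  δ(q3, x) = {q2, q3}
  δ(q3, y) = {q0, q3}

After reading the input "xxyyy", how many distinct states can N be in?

Start: {q0}
read x: {q2}
read x: {q0}
read y: {q0, q1}
read y: {q0, q1, q2, q3}
read y: {q0, q1, q2, q3}
Final reachable set {q0, q1, q2, q3} has 4 states.

4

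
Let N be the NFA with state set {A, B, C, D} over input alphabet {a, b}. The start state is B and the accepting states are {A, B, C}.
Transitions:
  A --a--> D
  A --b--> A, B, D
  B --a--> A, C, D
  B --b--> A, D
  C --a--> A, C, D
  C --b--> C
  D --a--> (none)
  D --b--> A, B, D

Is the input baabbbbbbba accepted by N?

Start: {B}
read b: {A, D}
read a: {D}
read a: {}
The reachable set is empty and stays empty for the remaining 8 symbols.
Reachable ∩ accepting = {} — empty.

rejected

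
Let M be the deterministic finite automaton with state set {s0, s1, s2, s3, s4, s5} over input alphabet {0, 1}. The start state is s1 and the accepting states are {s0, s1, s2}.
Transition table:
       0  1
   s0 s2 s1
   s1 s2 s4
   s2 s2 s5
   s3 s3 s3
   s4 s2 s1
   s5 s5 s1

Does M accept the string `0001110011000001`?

s1 --0--> s2
s2 --0--> s2
s2 --0--> s2
s2 --1--> s5
s5 --1--> s1
s1 --1--> s4
s4 --0--> s2
s2 --0--> s2
s2 --1--> s5
s5 --1--> s1
s1 --0--> s2
s2 --0--> s2
s2 --0--> s2
s2 --0--> s2
s2 --0--> s2
s2 --1--> s5
End in state s5, which is not an accepting state.

rejected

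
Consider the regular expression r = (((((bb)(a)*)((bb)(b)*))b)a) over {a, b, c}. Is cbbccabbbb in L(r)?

No split of cbbccabbbb into u·v has ((((bb)(a)*)((bb)(b)*))b) matching u and a matching v.

no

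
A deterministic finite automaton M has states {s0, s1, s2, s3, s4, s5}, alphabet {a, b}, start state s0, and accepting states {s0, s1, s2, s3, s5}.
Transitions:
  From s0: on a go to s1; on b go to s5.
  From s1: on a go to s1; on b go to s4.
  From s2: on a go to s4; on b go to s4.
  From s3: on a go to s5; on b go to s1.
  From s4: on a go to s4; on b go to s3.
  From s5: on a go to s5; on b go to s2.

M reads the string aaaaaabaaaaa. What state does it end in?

s0 --a--> s1
s1 --a--> s1
s1 --a--> s1
s1 --a--> s1
s1 --a--> s1
s1 --a--> s1
s1 --b--> s4
s4 --a--> s4
s4 --a--> s4
s4 --a--> s4
s4 --a--> s4
s4 --a--> s4

s4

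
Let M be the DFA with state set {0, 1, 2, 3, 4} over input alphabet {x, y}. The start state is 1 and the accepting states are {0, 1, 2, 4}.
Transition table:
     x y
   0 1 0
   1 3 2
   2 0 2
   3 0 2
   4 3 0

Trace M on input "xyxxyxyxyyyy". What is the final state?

2

1 --x--> 3
3 --y--> 2
2 --x--> 0
0 --x--> 1
1 --y--> 2
2 --x--> 0
0 --y--> 0
0 --x--> 1
1 --y--> 2
2 --y--> 2
2 --y--> 2
2 --y--> 2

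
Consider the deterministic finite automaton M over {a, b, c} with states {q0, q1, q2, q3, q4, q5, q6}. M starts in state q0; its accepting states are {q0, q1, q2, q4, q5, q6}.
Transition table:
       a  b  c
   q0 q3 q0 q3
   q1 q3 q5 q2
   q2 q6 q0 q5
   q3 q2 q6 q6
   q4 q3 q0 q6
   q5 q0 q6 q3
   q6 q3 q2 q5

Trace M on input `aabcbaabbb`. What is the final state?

q0 --a--> q3
q3 --a--> q2
q2 --b--> q0
q0 --c--> q3
q3 --b--> q6
q6 --a--> q3
q3 --a--> q2
q2 --b--> q0
q0 --b--> q0
q0 --b--> q0

q0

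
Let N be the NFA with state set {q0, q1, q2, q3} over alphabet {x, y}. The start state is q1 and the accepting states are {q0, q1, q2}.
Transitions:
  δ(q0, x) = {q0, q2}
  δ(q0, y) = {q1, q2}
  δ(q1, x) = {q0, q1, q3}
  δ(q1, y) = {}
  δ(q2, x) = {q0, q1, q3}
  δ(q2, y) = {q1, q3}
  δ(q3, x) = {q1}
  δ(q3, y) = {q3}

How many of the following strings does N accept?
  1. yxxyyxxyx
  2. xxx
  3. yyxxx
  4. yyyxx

yxxyyxxyx: rejected
xxx: accepted
yyxxx: rejected
yyyxx: rejected

1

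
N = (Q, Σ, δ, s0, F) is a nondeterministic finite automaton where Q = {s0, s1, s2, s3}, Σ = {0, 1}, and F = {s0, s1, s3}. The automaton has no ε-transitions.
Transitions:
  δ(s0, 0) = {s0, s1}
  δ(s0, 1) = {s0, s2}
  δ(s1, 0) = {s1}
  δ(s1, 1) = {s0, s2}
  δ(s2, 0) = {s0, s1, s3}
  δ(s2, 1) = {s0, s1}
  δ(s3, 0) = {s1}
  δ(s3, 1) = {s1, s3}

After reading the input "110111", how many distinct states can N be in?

4

Start: {s0}
read 1: {s0, s2}
read 1: {s0, s1, s2}
read 0: {s0, s1, s3}
read 1: {s0, s1, s2, s3}
read 1: {s0, s1, s2, s3}
read 1: {s0, s1, s2, s3}
Final reachable set {s0, s1, s2, s3} has 4 states.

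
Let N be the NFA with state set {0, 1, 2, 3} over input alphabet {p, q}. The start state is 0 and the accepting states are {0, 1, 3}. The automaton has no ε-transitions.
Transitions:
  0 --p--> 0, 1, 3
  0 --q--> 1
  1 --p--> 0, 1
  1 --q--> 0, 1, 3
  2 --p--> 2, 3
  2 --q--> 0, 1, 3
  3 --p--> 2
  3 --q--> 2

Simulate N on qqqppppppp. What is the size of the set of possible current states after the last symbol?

4

Start: {0}
read q: {1}
read q: {0, 1, 3}
read q: {0, 1, 2, 3}
read p: {0, 1, 2, 3}
read p: {0, 1, 2, 3}
read p: {0, 1, 2, 3}
read p: {0, 1, 2, 3}
read p: {0, 1, 2, 3}
read p: {0, 1, 2, 3}
read p: {0, 1, 2, 3}
Final reachable set {0, 1, 2, 3} has 4 states.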